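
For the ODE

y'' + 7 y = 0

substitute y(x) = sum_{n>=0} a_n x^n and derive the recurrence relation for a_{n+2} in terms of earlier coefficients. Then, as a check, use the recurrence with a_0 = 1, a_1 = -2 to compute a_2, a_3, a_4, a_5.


Substitute y = sum_n a_n x^n into y'' + (const) y = 0.
y''(x) = sum_{n>=0} (n+2)(n+1) a_{n+2} x^n.
The ODE becomes sum_n [(n+2)(n+1) a_{n+2} + 7 a_n] x^n = 0.
Setting each coefficient to zero gives the recurrence:
  (n+2)(n+1) a_{n+2} + 7 a_n = 0,
  a_{n+2} = -7 / ((n+1)(n+2)) a_n.

Check with a_0 = 1, a_1 = -2 (apply the recurrence for n = 0, 1, 2, 3): a_0 = 1, a_1 = -2, a_2 = -7/2, a_3 = 7/3, a_4 = 49/24, a_5 = -49/60.

a_{n+2} = -7/((n+1)(n+2)) * a_n; check: a_0 = 1, a_1 = -2, a_2 = -7/2, a_3 = 7/3, a_4 = 49/24, a_5 = -49/60


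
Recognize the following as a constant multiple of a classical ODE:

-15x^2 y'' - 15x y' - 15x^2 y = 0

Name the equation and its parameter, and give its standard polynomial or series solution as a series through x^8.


All three coefficients share the factor -15; dividing through by -15 gives  x^2 y'' + x y' + x^2 y = 0.
This matches the Bessel equation x^2 y'' + x y' + (x^2 - nu^2) y = 0 with nu^2 = 0, so nu = 0; the solution bounded at x = 0 is J_0(x).
Frobenius at x = 0: indicial roots ±nu; for r = nu the recurrence k(k + 2nu) c_k = -c_{k-2} gives the standard series J_nu(x) = sum_{k>=0} (-1)^k / (k! (k+nu)!) (x/2)^(2k+nu). Evaluate the first 5 terms:
  k = 0: (-1)^0 / (0! * 0! * 2^0) x^0 = 1/(1*1*1) x^0 = (1) x^0
  k = 1: (-1)^1 / (1! * 1! * 2^2) x^2 = -1/(1*1*4) x^2 = (-1/4) x^2
  k = 2: (-1)^2 / (2! * 2! * 2^4) x^4 = 1/(2*2*16) x^4 = (1/64) x^4
  k = 3: (-1)^3 / (3! * 3! * 2^6) x^6 = -1/(6*6*64) x^6 = (-1/2304) x^6
  k = 4: (-1)^4 / (4! * 4! * 2^8) x^8 = 1/(24*24*256) x^8 = (1/147456) x^8
Hence J_0(x) = x^8/147456 - x^6/2304 + x^4/64 - x^2/4 + 1 + ....

J_0(x); series = x^8/147456 - x^6/2304 + x^4/64 - x^2/4 + 1


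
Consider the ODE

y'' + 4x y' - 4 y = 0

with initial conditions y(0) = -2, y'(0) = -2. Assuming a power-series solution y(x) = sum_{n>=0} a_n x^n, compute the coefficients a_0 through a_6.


Ansatz: y(x) = sum_{n>=0} a_n x^n, so y'(x) = sum_{n>=1} n a_n x^(n-1) and y''(x) = sum_{n>=2} n(n-1) a_n x^(n-2).
Substitute into P(x) y'' + Q(x) y' + R(x) y = 0 with P(x) = 1, Q(x) = 4x, R(x) = -4, and match powers of x.
Initial conditions: a_0 = -2, a_1 = -2.
Setting the coefficient of each power of x to zero and solving order by order (substituting the coefficients already found):
  x^0: 2 a_2 - 4 a_0 = 0  ->  2 a_2 = 4 a_0 = -8  ->  a_2 = -4
  x^1: 6 a_3 = 0  ->  a_3 = 0
  x^2: 12 a_4 + 4 a_2 = 0  ->  12 a_4 = -4 a_2 = 16  ->  a_4 = 4/3
  x^3: 20 a_5 + 8 a_3 = 0  ->  20 a_5 = -8 a_3 = 0  ->  a_5 = 0
  x^4: 30 a_6 + 12 a_4 = 0  ->  30 a_6 = -12 a_4 = -16  ->  a_6 = -8/15
Truncated series: y(x) = -2 - 2 x - 4 x^2 + (4/3) x^4 - (8/15) x^6 + O(x^7).

a_0 = -2; a_1 = -2; a_2 = -4; a_3 = 0; a_4 = 4/3; a_5 = 0; a_6 = -8/15


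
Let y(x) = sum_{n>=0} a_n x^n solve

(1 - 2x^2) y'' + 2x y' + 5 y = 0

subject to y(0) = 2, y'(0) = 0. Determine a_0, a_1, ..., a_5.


Ansatz: y(x) = sum_{n>=0} a_n x^n, so y'(x) = sum_{n>=1} n a_n x^(n-1) and y''(x) = sum_{n>=2} n(n-1) a_n x^(n-2).
Substitute into P(x) y'' + Q(x) y' + R(x) y = 0 with P(x) = 1 - 2x^2, Q(x) = 2x, R(x) = 5, and match powers of x.
Initial conditions: a_0 = 2, a_1 = 0.
Setting the coefficient of each power of x to zero and solving order by order (substituting the coefficients already found):
  x^0: 2 a_2 + 5 a_0 = 0  ->  2 a_2 = -5 a_0 = -10  ->  a_2 = -5
  x^1: 6 a_3 + 7 a_1 = 0  ->  6 a_3 = -7 a_1 = 0  ->  a_3 = 0
  x^2: 12 a_4 + 5 a_2 = 0  ->  12 a_4 = -5 a_2 = 25  ->  a_4 = 25/12
  x^3: 20 a_5 - a_3 = 0  ->  20 a_5 = a_3 = 0  ->  a_5 = 0
Truncated series: y(x) = 2 - 5 x^2 + (25/12) x^4 + O(x^6).

a_0 = 2; a_1 = 0; a_2 = -5; a_3 = 0; a_4 = 25/12; a_5 = 0


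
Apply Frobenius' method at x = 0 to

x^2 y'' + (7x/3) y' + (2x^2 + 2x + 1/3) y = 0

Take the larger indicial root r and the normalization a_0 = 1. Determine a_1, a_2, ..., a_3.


Write in Frobenius form y'' + (p(x)/x) y' + (q(x)/x^2) y = 0:
  p(x) = 7/3,  q(x) = 2x^2 + 2x + 1/3.
Indicial equation: r(r-1) + (7/3) r + (1/3) = 0 -> roots r_1 = -1/3, r_2 = -1.
Take r = r_1 = -1/3. Let y(x) = x^r sum_{n>=0} a_n x^n with a_0 = 1.
Substitute y = x^r sum a_n x^n and match x^{r+n}. The recurrence is
  D(n) a_n + 2 a_{n-1} + 2 a_{n-2} = 0,  where D(n) = (r+n)(r+n-1) + (7/3)(r+n) + (1/3).
  a_n = [-2 a_{n-1} - 2 a_{n-2}] / D(n).
Since the indicial polynomial factors as (r - r_1)(r - r_2), D(n) = (r_1 + n - r_1)(r_1 + n - r_2) = n(n + 2/3).
Evaluating step by step (a_0 = 1):
  n = 1: D(1) = 1(1 + 2/3) = 5/3; numerator = -2(1) = -2; a_1 = (-2)/(5/3) = -6/5
  n = 2: D(2) = 2(2 + 2/3) = 16/3; numerator = -2(-6/5) - 2(1) = 2/5; a_2 = (2/5)/(16/3) = 3/40
  n = 3: D(3) = 3(3 + 2/3) = 11; numerator = -2(3/40) - 2(-6/5) = 9/4; a_3 = (9/4)/(11) = 9/44

r = -1/3; a_0 = 1; a_1 = -6/5; a_2 = 3/40; a_3 = 9/44


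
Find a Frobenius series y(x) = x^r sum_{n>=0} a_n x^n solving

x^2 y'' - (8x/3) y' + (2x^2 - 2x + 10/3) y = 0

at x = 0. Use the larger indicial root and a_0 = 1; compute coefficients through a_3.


Write in Frobenius form y'' + (p(x)/x) y' + (q(x)/x^2) y = 0:
  p(x) = -8/3,  q(x) = 2x^2 - 2x + 10/3.
Indicial equation: r(r-1) + (-8/3) r + (10/3) = 0 -> roots r_1 = 2, r_2 = 5/3.
Take r = r_1 = 2. Let y(x) = x^r sum_{n>=0} a_n x^n with a_0 = 1.
Substitute y = x^r sum a_n x^n and match x^{r+n}. The recurrence is
  D(n) a_n - 2 a_{n-1} + 2 a_{n-2} = 0,  where D(n) = (r+n)(r+n-1) + (-8/3)(r+n) + (10/3).
  a_n = [2 a_{n-1} - 2 a_{n-2}] / D(n).
Since the indicial polynomial factors as (r - r_1)(r - r_2), D(n) = (r_1 + n - r_1)(r_1 + n - r_2) = n(n + 1/3).
Evaluating step by step (a_0 = 1):
  n = 1: D(1) = 1(1 + 1/3) = 4/3; numerator = 2(1) = 2; a_1 = (2)/(4/3) = 3/2
  n = 2: D(2) = 2(2 + 1/3) = 14/3; numerator = 2(3/2) - 2(1) = 1; a_2 = (1)/(14/3) = 3/14
  n = 3: D(3) = 3(3 + 1/3) = 10; numerator = 2(3/14) - 2(3/2) = -18/7; a_3 = (-18/7)/(10) = -9/35

r = 2; a_0 = 1; a_1 = 3/2; a_2 = 3/14; a_3 = -9/35


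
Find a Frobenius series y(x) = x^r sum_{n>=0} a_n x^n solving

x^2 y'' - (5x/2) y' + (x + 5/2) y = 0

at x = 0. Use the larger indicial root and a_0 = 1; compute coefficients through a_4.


Write in Frobenius form y'' + (p(x)/x) y' + (q(x)/x^2) y = 0:
  p(x) = -5/2,  q(x) = x + 5/2.
Indicial equation: r(r-1) + (-5/2) r + (5/2) = 0 -> roots r_1 = 5/2, r_2 = 1.
Take r = r_1 = 5/2. Let y(x) = x^r sum_{n>=0} a_n x^n with a_0 = 1.
Substitute y = x^r sum a_n x^n and match x^{r+n}. The recurrence is
  D(n) a_n + 1 a_{n-1} = 0,  where D(n) = (r+n)(r+n-1) + (-5/2)(r+n) + (5/2).
  a_n = -1 / D(n) * a_{n-1}.
Since the indicial polynomial factors as (r - r_1)(r - r_2), D(n) = (r_1 + n - r_1)(r_1 + n - r_2) = n(n + 3/2).
Evaluating step by step (a_0 = 1):
  n = 1: D(1) = 1(1 + 3/2) = 5/2; numerator = -1(1) = -1; a_1 = (-1)/(5/2) = -2/5
  n = 2: D(2) = 2(2 + 3/2) = 7; numerator = -1(-2/5) = 2/5; a_2 = (2/5)/(7) = 2/35
  n = 3: D(3) = 3(3 + 3/2) = 27/2; numerator = -1(2/35) = -2/35; a_3 = (-2/35)/(27/2) = -4/945
  n = 4: D(4) = 4(4 + 3/2) = 22; numerator = -1(-4/945) = 4/945; a_4 = (4/945)/(22) = 2/10395

r = 5/2; a_0 = 1; a_1 = -2/5; a_2 = 2/35; a_3 = -4/945; a_4 = 2/10395


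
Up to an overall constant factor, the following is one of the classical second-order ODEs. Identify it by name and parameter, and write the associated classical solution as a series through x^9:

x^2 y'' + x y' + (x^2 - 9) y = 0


The equation is already in a standard form:  x^2 y'' + x y' + (x^2 - 9) y = 0.
This matches the Bessel equation x^2 y'' + x y' + (x^2 - nu^2) y = 0 with nu^2 = 9, so nu = 3; the solution bounded at x = 0 is J_3(x).
Frobenius at x = 0: indicial roots ±nu; for r = nu the recurrence k(k + 2nu) c_k = -c_{k-2} gives the standard series J_nu(x) = sum_{k>=0} (-1)^k / (k! (k+nu)!) (x/2)^(2k+nu). Evaluate the first 4 terms:
  k = 0: (-1)^0 / (0! * 3! * 2^3) x^3 = 1/(1*6*8) x^3 = (1/48) x^3
  k = 1: (-1)^1 / (1! * 4! * 2^5) x^5 = -1/(1*24*32) x^5 = (-1/768) x^5
  k = 2: (-1)^2 / (2! * 5! * 2^7) x^7 = 1/(2*120*128) x^7 = (1/30720) x^7
  k = 3: (-1)^3 / (3! * 6! * 2^9) x^9 = -1/(6*720*512) x^9 = (-1/2211840) x^9
Hence J_3(x) = -x^9/2211840 + x^7/30720 - x^5/768 + x^3/48 + ....

J_3(x); series = -x^9/2211840 + x^7/30720 - x^5/768 + x^3/48


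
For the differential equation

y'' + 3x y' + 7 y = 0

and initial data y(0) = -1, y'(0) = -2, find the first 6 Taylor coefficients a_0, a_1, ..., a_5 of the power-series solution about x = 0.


Ansatz: y(x) = sum_{n>=0} a_n x^n, so y'(x) = sum_{n>=1} n a_n x^(n-1) and y''(x) = sum_{n>=2} n(n-1) a_n x^(n-2).
Substitute into P(x) y'' + Q(x) y' + R(x) y = 0 with P(x) = 1, Q(x) = 3x, R(x) = 7, and match powers of x.
Initial conditions: a_0 = -1, a_1 = -2.
Setting the coefficient of each power of x to zero and solving order by order (substituting the coefficients already found):
  x^0: 2 a_2 + 7 a_0 = 0  ->  2 a_2 = -7 a_0 = 7  ->  a_2 = 7/2
  x^1: 6 a_3 + 10 a_1 = 0  ->  6 a_3 = -10 a_1 = 20  ->  a_3 = 10/3
  x^2: 12 a_4 + 13 a_2 = 0  ->  12 a_4 = -13 a_2 = -91/2  ->  a_4 = -91/24
  x^3: 20 a_5 + 16 a_3 = 0  ->  20 a_5 = -16 a_3 = -160/3  ->  a_5 = -8/3
Truncated series: y(x) = -1 - 2 x + (7/2) x^2 + (10/3) x^3 - (91/24) x^4 - (8/3) x^5 + O(x^6).

a_0 = -1; a_1 = -2; a_2 = 7/2; a_3 = 10/3; a_4 = -91/24; a_5 = -8/3


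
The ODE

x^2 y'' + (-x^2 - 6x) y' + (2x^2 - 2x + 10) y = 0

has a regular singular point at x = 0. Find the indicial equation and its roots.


Divide by x^2 to reach normal form y'' + P_1(x) y' + P_2(x) y = 0 with P_1(x) = -1 - 6/x and P_2(x) = 2 - 2/x + 10/x^2.
x = 0 is a singular point because the y'-coefficient -1 - 6/x has a pole at x = 0 and the y-coefficient 2 - 2/x + 10/x^2 has a pole at x = 0.
It is a regular singular point because x P_1(x) = p(x) = -x - 6 and x^2 P_2(x) = q(x) = 2x^2 - 2x + 10 are polynomials, hence analytic at x = 0.
p(0) = -6,  q(0) = 10.
Indicial equation: r(r-1) + p(0) r + q(0) = 0, i.e. r^2 + (p(0) - 1) r + q(0) = 0, i.e. r^2 - 7 r + 10 = 0.
Discriminant: (-7)^2 - 4(10) = 9, so r = (7 ± 3)/2.
Solving: r_1 = 5, r_2 = 2.

indicial: r^2 - 7 r + 10 = 0; roots r_1 = 5, r_2 = 2


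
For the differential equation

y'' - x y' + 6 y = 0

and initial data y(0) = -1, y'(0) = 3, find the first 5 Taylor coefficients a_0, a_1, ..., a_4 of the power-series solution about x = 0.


Ansatz: y(x) = sum_{n>=0} a_n x^n, so y'(x) = sum_{n>=1} n a_n x^(n-1) and y''(x) = sum_{n>=2} n(n-1) a_n x^(n-2).
Substitute into P(x) y'' + Q(x) y' + R(x) y = 0 with P(x) = 1, Q(x) = -x, R(x) = 6, and match powers of x.
Initial conditions: a_0 = -1, a_1 = 3.
Setting the coefficient of each power of x to zero and solving order by order (substituting the coefficients already found):
  x^0: 2 a_2 + 6 a_0 = 0  ->  2 a_2 = -6 a_0 = 6  ->  a_2 = 3
  x^1: 6 a_3 + 5 a_1 = 0  ->  6 a_3 = -5 a_1 = -15  ->  a_3 = -5/2
  x^2: 12 a_4 + 4 a_2 = 0  ->  12 a_4 = -4 a_2 = -12  ->  a_4 = -1
Truncated series: y(x) = -1 + 3 x + 3 x^2 - (5/2) x^3 - x^4 + O(x^5).

a_0 = -1; a_1 = 3; a_2 = 3; a_3 = -5/2; a_4 = -1


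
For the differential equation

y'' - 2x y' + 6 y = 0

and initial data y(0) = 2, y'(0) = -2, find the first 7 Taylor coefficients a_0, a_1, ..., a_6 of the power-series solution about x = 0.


Ansatz: y(x) = sum_{n>=0} a_n x^n, so y'(x) = sum_{n>=1} n a_n x^(n-1) and y''(x) = sum_{n>=2} n(n-1) a_n x^(n-2).
Substitute into P(x) y'' + Q(x) y' + R(x) y = 0 with P(x) = 1, Q(x) = -2x, R(x) = 6, and match powers of x.
Initial conditions: a_0 = 2, a_1 = -2.
Setting the coefficient of each power of x to zero and solving order by order (substituting the coefficients already found):
  x^0: 2 a_2 + 6 a_0 = 0  ->  2 a_2 = -6 a_0 = -12  ->  a_2 = -6
  x^1: 6 a_3 + 4 a_1 = 0  ->  6 a_3 = -4 a_1 = 8  ->  a_3 = 4/3
  x^2: 12 a_4 + 2 a_2 = 0  ->  12 a_4 = -2 a_2 = 12  ->  a_4 = 1
  x^3: 20 a_5 = 0  ->  a_5 = 0
  x^4: 30 a_6 - 2 a_4 = 0  ->  30 a_6 = 2 a_4 = 2  ->  a_6 = 1/15
Truncated series: y(x) = 2 - 2 x - 6 x^2 + (4/3) x^3 + x^4 + (1/15) x^6 + O(x^7).

a_0 = 2; a_1 = -2; a_2 = -6; a_3 = 4/3; a_4 = 1; a_5 = 0; a_6 = 1/15


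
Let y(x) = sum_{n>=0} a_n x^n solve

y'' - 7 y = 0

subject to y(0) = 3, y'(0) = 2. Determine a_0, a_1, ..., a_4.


Ansatz: y(x) = sum_{n>=0} a_n x^n, so y'(x) = sum_{n>=1} n a_n x^(n-1) and y''(x) = sum_{n>=2} n(n-1) a_n x^(n-2).
Substitute into P(x) y'' + Q(x) y' + R(x) y = 0 with P(x) = 1, Q(x) = 0, R(x) = -7, and match powers of x.
Initial conditions: a_0 = 3, a_1 = 2.
Setting the coefficient of each power of x to zero and solving order by order (substituting the coefficients already found):
  x^0: 2 a_2 - 7 a_0 = 0  ->  2 a_2 = 7 a_0 = 21  ->  a_2 = 21/2
  x^1: 6 a_3 - 7 a_1 = 0  ->  6 a_3 = 7 a_1 = 14  ->  a_3 = 7/3
  x^2: 12 a_4 - 7 a_2 = 0  ->  12 a_4 = 7 a_2 = 147/2  ->  a_4 = 49/8
Truncated series: y(x) = 3 + 2 x + (21/2) x^2 + (7/3) x^3 + (49/8) x^4 + O(x^5).

a_0 = 3; a_1 = 2; a_2 = 21/2; a_3 = 7/3; a_4 = 49/8


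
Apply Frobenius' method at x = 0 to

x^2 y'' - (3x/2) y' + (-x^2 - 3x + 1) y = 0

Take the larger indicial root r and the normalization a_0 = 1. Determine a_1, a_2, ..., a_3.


Write in Frobenius form y'' + (p(x)/x) y' + (q(x)/x^2) y = 0:
  p(x) = -3/2,  q(x) = -x^2 - 3x + 1.
Indicial equation: r(r-1) + (-3/2) r + (1) = 0 -> roots r_1 = 2, r_2 = 1/2.
Take r = r_1 = 2. Let y(x) = x^r sum_{n>=0} a_n x^n with a_0 = 1.
Substitute y = x^r sum a_n x^n and match x^{r+n}. The recurrence is
  D(n) a_n - 3 a_{n-1} - 1 a_{n-2} = 0,  where D(n) = (r+n)(r+n-1) + (-3/2)(r+n) + (1).
  a_n = [3 a_{n-1} + 1 a_{n-2}] / D(n).
Since the indicial polynomial factors as (r - r_1)(r - r_2), D(n) = (r_1 + n - r_1)(r_1 + n - r_2) = n(n + 3/2).
Evaluating step by step (a_0 = 1):
  n = 1: D(1) = 1(1 + 3/2) = 5/2; numerator = 3(1) = 3; a_1 = (3)/(5/2) = 6/5
  n = 2: D(2) = 2(2 + 3/2) = 7; numerator = 3(6/5) + 1(1) = 23/5; a_2 = (23/5)/(7) = 23/35
  n = 3: D(3) = 3(3 + 3/2) = 27/2; numerator = 3(23/35) + 1(6/5) = 111/35; a_3 = (111/35)/(27/2) = 74/315

r = 2; a_0 = 1; a_1 = 6/5; a_2 = 23/35; a_3 = 74/315


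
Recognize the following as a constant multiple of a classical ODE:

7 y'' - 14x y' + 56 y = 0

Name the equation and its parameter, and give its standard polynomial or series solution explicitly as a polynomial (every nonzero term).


All three coefficients share the factor 7; dividing through by 7 gives  y'' - 2x y' + 8 y = 0.
This matches the Hermite equation y'' - 2x y' + 2n y = 0 with 2n = 8, so n = 4; the polynomial solution is H_4(x).
With y = sum_k a_k x^k, matching x^k gives (k+2)(k+1) a_{k+2} = 2(k - n) a_k = 2(k - 4) a_k. The right side vanishes at k = 4, so the series with the parity of 4 terminates at degree 4.
Standard normalization: leading coefficient of H_n is 2^n, so a_4 = 2^4 = 16. Work downward with a_k = (k+1)(k+2) a_{k+2} / (2(k - n)):
  a_2 = (3)(4)(16) / (2(2 - 4)) = 192/(-4) = -48
  a_0 = (1)(2)(-48) / (2(0 - 4)) = -96/(-8) = 12
Hence H_4(x) = 16 x^4 - 48 x^2 + 12.

H_4(x); series = 16 x^4 - 48 x^2 + 12


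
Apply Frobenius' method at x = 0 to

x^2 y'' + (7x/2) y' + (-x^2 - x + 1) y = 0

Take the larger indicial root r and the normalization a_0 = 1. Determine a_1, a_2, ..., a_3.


Write in Frobenius form y'' + (p(x)/x) y' + (q(x)/x^2) y = 0:
  p(x) = 7/2,  q(x) = -x^2 - x + 1.
Indicial equation: r(r-1) + (7/2) r + (1) = 0 -> roots r_1 = -1/2, r_2 = -2.
Take r = r_1 = -1/2. Let y(x) = x^r sum_{n>=0} a_n x^n with a_0 = 1.
Substitute y = x^r sum a_n x^n and match x^{r+n}. The recurrence is
  D(n) a_n - 1 a_{n-1} - 1 a_{n-2} = 0,  where D(n) = (r+n)(r+n-1) + (7/2)(r+n) + (1).
  a_n = [1 a_{n-1} + 1 a_{n-2}] / D(n).
Since the indicial polynomial factors as (r - r_1)(r - r_2), D(n) = (r_1 + n - r_1)(r_1 + n - r_2) = n(n + 3/2).
Evaluating step by step (a_0 = 1):
  n = 1: D(1) = 1(1 + 3/2) = 5/2; numerator = 1(1) = 1; a_1 = (1)/(5/2) = 2/5
  n = 2: D(2) = 2(2 + 3/2) = 7; numerator = 1(2/5) + 1(1) = 7/5; a_2 = (7/5)/(7) = 1/5
  n = 3: D(3) = 3(3 + 3/2) = 27/2; numerator = 1(1/5) + 1(2/5) = 3/5; a_3 = (3/5)/(27/2) = 2/45

r = -1/2; a_0 = 1; a_1 = 2/5; a_2 = 1/5; a_3 = 2/45


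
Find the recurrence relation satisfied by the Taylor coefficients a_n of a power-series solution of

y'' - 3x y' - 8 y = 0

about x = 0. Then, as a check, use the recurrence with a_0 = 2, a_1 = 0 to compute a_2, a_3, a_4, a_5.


Substitute y = sum_n a_n x^n.
y''(x) has coefficient (n+2)(n+1) a_{n+2} at x^n;
-3 x y'(x) has coefficient -3 n a_n at x^n (shift);
-8 y(x) has coefficient -8 a_n at x^n.
Matching x^n: (n+2)(n+1) a_{n+2} + (-3n - 8) a_n = 0.
Thus a_{n+2} = (3n + 8) / ((n+1)(n+2)) * a_n.

Check with a_0 = 2, a_1 = 0 (apply the recurrence for n = 0, 1, 2, 3): a_0 = 2, a_1 = 0, a_2 = 8, a_3 = 0, a_4 = 28/3, a_5 = 0.

a_(n+2) = (3n + 8) / ((n+1)(n+2)) * a_n; check: a_0 = 2, a_1 = 0, a_2 = 8, a_3 = 0, a_4 = 28/3, a_5 = 0


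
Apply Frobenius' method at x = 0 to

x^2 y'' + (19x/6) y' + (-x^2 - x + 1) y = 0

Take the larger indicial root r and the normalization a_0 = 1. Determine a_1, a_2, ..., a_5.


Write in Frobenius form y'' + (p(x)/x) y' + (q(x)/x^2) y = 0:
  p(x) = 19/6,  q(x) = -x^2 - x + 1.
Indicial equation: r(r-1) + (19/6) r + (1) = 0 -> roots r_1 = -2/3, r_2 = -3/2.
Take r = r_1 = -2/3. Let y(x) = x^r sum_{n>=0} a_n x^n with a_0 = 1.
Substitute y = x^r sum a_n x^n and match x^{r+n}. The recurrence is
  D(n) a_n - 1 a_{n-1} - 1 a_{n-2} = 0,  where D(n) = (r+n)(r+n-1) + (19/6)(r+n) + (1).
  a_n = [1 a_{n-1} + 1 a_{n-2}] / D(n).
Since the indicial polynomial factors as (r - r_1)(r - r_2), D(n) = (r_1 + n - r_1)(r_1 + n - r_2) = n(n + 5/6).
Evaluating step by step (a_0 = 1):
  n = 1: D(1) = 1(1 + 5/6) = 11/6; numerator = 1(1) = 1; a_1 = (1)/(11/6) = 6/11
  n = 2: D(2) = 2(2 + 5/6) = 17/3; numerator = 1(6/11) + 1(1) = 17/11; a_2 = (17/11)/(17/3) = 3/11
  n = 3: D(3) = 3(3 + 5/6) = 23/2; numerator = 1(3/11) + 1(6/11) = 9/11; a_3 = (9/11)/(23/2) = 18/253
  n = 4: D(4) = 4(4 + 5/6) = 58/3; numerator = 1(18/253) + 1(3/11) = 87/253; a_4 = (87/253)/(58/3) = 9/506
  n = 5: D(5) = 5(5 + 5/6) = 175/6; numerator = 1(9/506) + 1(18/253) = 45/506; a_5 = (45/506)/(175/6) = 27/8855

r = -2/3; a_0 = 1; a_1 = 6/11; a_2 = 3/11; a_3 = 18/253; a_4 = 9/506; a_5 = 27/8855


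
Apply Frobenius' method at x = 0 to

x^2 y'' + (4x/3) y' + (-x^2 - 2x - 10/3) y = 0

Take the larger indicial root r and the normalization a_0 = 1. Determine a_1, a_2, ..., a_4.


Write in Frobenius form y'' + (p(x)/x) y' + (q(x)/x^2) y = 0:
  p(x) = 4/3,  q(x) = -x^2 - 2x - 10/3.
Indicial equation: r(r-1) + (4/3) r + (-10/3) = 0 -> roots r_1 = 5/3, r_2 = -2.
Take r = r_1 = 5/3. Let y(x) = x^r sum_{n>=0} a_n x^n with a_0 = 1.
Substitute y = x^r sum a_n x^n and match x^{r+n}. The recurrence is
  D(n) a_n - 2 a_{n-1} - 1 a_{n-2} = 0,  where D(n) = (r+n)(r+n-1) + (4/3)(r+n) + (-10/3).
  a_n = [2 a_{n-1} + 1 a_{n-2}] / D(n).
Since the indicial polynomial factors as (r - r_1)(r - r_2), D(n) = (r_1 + n - r_1)(r_1 + n - r_2) = n(n + 11/3).
Evaluating step by step (a_0 = 1):
  n = 1: D(1) = 1(1 + 11/3) = 14/3; numerator = 2(1) = 2; a_1 = (2)/(14/3) = 3/7
  n = 2: D(2) = 2(2 + 11/3) = 34/3; numerator = 2(3/7) + 1(1) = 13/7; a_2 = (13/7)/(34/3) = 39/238
  n = 3: D(3) = 3(3 + 11/3) = 20; numerator = 2(39/238) + 1(3/7) = 90/119; a_3 = (90/119)/(20) = 9/238
  n = 4: D(4) = 4(4 + 11/3) = 92/3; numerator = 2(9/238) + 1(39/238) = 57/238; a_4 = (57/238)/(92/3) = 171/21896

r = 5/3; a_0 = 1; a_1 = 3/7; a_2 = 39/238; a_3 = 9/238; a_4 = 171/21896


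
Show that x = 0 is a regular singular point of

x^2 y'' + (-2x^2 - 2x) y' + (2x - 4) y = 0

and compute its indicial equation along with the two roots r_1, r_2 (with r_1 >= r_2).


Divide by x^2 to reach normal form y'' + P_1(x) y' + P_2(x) y = 0 with P_1(x) = -2 - 2/x and P_2(x) = 2/x - 4/x^2.
x = 0 is a singular point because the y'-coefficient -2 - 2/x has a pole at x = 0 and the y-coefficient 2/x - 4/x^2 has a pole at x = 0.
It is a regular singular point because x P_1(x) = p(x) = -2x - 2 and x^2 P_2(x) = q(x) = 2x - 4 are polynomials, hence analytic at x = 0.
p(0) = -2,  q(0) = -4.
Indicial equation: r(r-1) + p(0) r + q(0) = 0, i.e. r^2 + (p(0) - 1) r + q(0) = 0, i.e. r^2 - 3 r - 4 = 0.
Discriminant: (-3)^2 - 4(-4) = 25, so r = (3 ± 5)/2.
Solving: r_1 = 4, r_2 = -1.

indicial: r^2 - 3 r - 4 = 0; roots r_1 = 4, r_2 = -1


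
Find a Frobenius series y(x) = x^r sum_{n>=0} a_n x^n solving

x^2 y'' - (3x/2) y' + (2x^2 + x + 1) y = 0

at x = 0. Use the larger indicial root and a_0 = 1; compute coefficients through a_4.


Write in Frobenius form y'' + (p(x)/x) y' + (q(x)/x^2) y = 0:
  p(x) = -3/2,  q(x) = 2x^2 + x + 1.
Indicial equation: r(r-1) + (-3/2) r + (1) = 0 -> roots r_1 = 2, r_2 = 1/2.
Take r = r_1 = 2. Let y(x) = x^r sum_{n>=0} a_n x^n with a_0 = 1.
Substitute y = x^r sum a_n x^n and match x^{r+n}. The recurrence is
  D(n) a_n + 1 a_{n-1} + 2 a_{n-2} = 0,  where D(n) = (r+n)(r+n-1) + (-3/2)(r+n) + (1).
  a_n = [-1 a_{n-1} - 2 a_{n-2}] / D(n).
Since the indicial polynomial factors as (r - r_1)(r - r_2), D(n) = (r_1 + n - r_1)(r_1 + n - r_2) = n(n + 3/2).
Evaluating step by step (a_0 = 1):
  n = 1: D(1) = 1(1 + 3/2) = 5/2; numerator = -1(1) = -1; a_1 = (-1)/(5/2) = -2/5
  n = 2: D(2) = 2(2 + 3/2) = 7; numerator = -1(-2/5) - 2(1) = -8/5; a_2 = (-8/5)/(7) = -8/35
  n = 3: D(3) = 3(3 + 3/2) = 27/2; numerator = -1(-8/35) - 2(-2/5) = 36/35; a_3 = (36/35)/(27/2) = 8/105
  n = 4: D(4) = 4(4 + 3/2) = 22; numerator = -1(8/105) - 2(-8/35) = 8/21; a_4 = (8/21)/(22) = 4/231

r = 2; a_0 = 1; a_1 = -2/5; a_2 = -8/35; a_3 = 8/105; a_4 = 4/231


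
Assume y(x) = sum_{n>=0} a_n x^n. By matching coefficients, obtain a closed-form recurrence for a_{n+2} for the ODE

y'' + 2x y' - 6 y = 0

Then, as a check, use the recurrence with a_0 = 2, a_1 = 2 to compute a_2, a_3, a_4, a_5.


Substitute y = sum_n a_n x^n.
y''(x) has coefficient (n+2)(n+1) a_{n+2} at x^n;
2 x y'(x) has coefficient 2 n a_n at x^n (shift);
-6 y(x) has coefficient -6 a_n at x^n.
Matching x^n: (n+2)(n+1) a_{n+2} + (2n - 6) a_n = 0.
Thus a_{n+2} = (-2n + 6) / ((n+1)(n+2)) * a_n.

Check with a_0 = 2, a_1 = 2 (apply the recurrence for n = 0, 1, 2, 3): a_0 = 2, a_1 = 2, a_2 = 6, a_3 = 4/3, a_4 = 1, a_5 = 0.

a_(n+2) = (-2n + 6) / ((n+1)(n+2)) * a_n; check: a_0 = 2, a_1 = 2, a_2 = 6, a_3 = 4/3, a_4 = 1, a_5 = 0


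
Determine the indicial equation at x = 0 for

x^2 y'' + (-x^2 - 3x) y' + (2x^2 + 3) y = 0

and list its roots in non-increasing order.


Divide by x^2 to reach normal form y'' + P_1(x) y' + P_2(x) y = 0 with P_1(x) = -1 - 3/x and P_2(x) = 2 + 3/x^2.
x = 0 is a singular point because the y'-coefficient -1 - 3/x has a pole at x = 0 and the y-coefficient 2 + 3/x^2 has a pole at x = 0.
It is a regular singular point because x P_1(x) = p(x) = -x - 3 and x^2 P_2(x) = q(x) = 2x^2 + 3 are polynomials, hence analytic at x = 0.
p(0) = -3,  q(0) = 3.
Indicial equation: r(r-1) + p(0) r + q(0) = 0, i.e. r^2 + (p(0) - 1) r + q(0) = 0, i.e. r^2 - 4 r + 3 = 0.
Discriminant: (-4)^2 - 4(3) = 4, so r = (4 ± 2)/2.
Solving: r_1 = 3, r_2 = 1.

indicial: r^2 - 4 r + 3 = 0; roots r_1 = 3, r_2 = 1


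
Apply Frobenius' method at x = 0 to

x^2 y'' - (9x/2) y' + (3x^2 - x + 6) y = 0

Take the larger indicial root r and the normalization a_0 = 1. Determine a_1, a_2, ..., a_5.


Write in Frobenius form y'' + (p(x)/x) y' + (q(x)/x^2) y = 0:
  p(x) = -9/2,  q(x) = 3x^2 - x + 6.
Indicial equation: r(r-1) + (-9/2) r + (6) = 0 -> roots r_1 = 4, r_2 = 3/2.
Take r = r_1 = 4. Let y(x) = x^r sum_{n>=0} a_n x^n with a_0 = 1.
Substitute y = x^r sum a_n x^n and match x^{r+n}. The recurrence is
  D(n) a_n - 1 a_{n-1} + 3 a_{n-2} = 0,  where D(n) = (r+n)(r+n-1) + (-9/2)(r+n) + (6).
  a_n = [1 a_{n-1} - 3 a_{n-2}] / D(n).
Since the indicial polynomial factors as (r - r_1)(r - r_2), D(n) = (r_1 + n - r_1)(r_1 + n - r_2) = n(n + 5/2).
Evaluating step by step (a_0 = 1):
  n = 1: D(1) = 1(1 + 5/2) = 7/2; numerator = 1(1) = 1; a_1 = (1)/(7/2) = 2/7
  n = 2: D(2) = 2(2 + 5/2) = 9; numerator = 1(2/7) - 3(1) = -19/7; a_2 = (-19/7)/(9) = -19/63
  n = 3: D(3) = 3(3 + 5/2) = 33/2; numerator = 1(-19/63) - 3(2/7) = -73/63; a_3 = (-73/63)/(33/2) = -146/2079
  n = 4: D(4) = 4(4 + 5/2) = 26; numerator = 1(-146/2079) - 3(-19/63) = 1735/2079; a_4 = (1735/2079)/(26) = 1735/54054
  n = 5: D(5) = 5(5 + 5/2) = 75/2; numerator = 1(1735/54054) - 3(-146/2079) = 1193/4914; a_5 = (1193/4914)/(75/2) = 1193/184275

r = 4; a_0 = 1; a_1 = 2/7; a_2 = -19/63; a_3 = -146/2079; a_4 = 1735/54054; a_5 = 1193/184275


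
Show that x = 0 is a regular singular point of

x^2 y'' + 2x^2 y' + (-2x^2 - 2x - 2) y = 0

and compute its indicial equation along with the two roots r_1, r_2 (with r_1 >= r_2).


Divide by x^2 to reach normal form y'' + P_1(x) y' + P_2(x) y = 0 with P_1(x) = 2 and P_2(x) = -2 - 2/x - 2/x^2.
x = 0 is a singular point because the y-coefficient -2 - 2/x - 2/x^2 has a pole at x = 0.
It is a regular singular point because x P_1(x) = p(x) = 2x and x^2 P_2(x) = q(x) = -2x^2 - 2x - 2 are polynomials, hence analytic at x = 0.
p(0) = 0,  q(0) = -2.
Indicial equation: r(r-1) + p(0) r + q(0) = 0, i.e. r^2 + (p(0) - 1) r + q(0) = 0, i.e. r^2 - 1 r - 2 = 0.
Discriminant: (-1)^2 - 4(-2) = 9, so r = (1 ± 3)/2.
Solving: r_1 = 2, r_2 = -1.

indicial: r^2 - 1 r - 2 = 0; roots r_1 = 2, r_2 = -1


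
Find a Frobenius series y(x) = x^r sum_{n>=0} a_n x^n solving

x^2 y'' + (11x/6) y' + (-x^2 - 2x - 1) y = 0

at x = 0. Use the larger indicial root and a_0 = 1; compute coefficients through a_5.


Write in Frobenius form y'' + (p(x)/x) y' + (q(x)/x^2) y = 0:
  p(x) = 11/6,  q(x) = -x^2 - 2x - 1.
Indicial equation: r(r-1) + (11/6) r + (-1) = 0 -> roots r_1 = 2/3, r_2 = -3/2.
Take r = r_1 = 2/3. Let y(x) = x^r sum_{n>=0} a_n x^n with a_0 = 1.
Substitute y = x^r sum a_n x^n and match x^{r+n}. The recurrence is
  D(n) a_n - 2 a_{n-1} - 1 a_{n-2} = 0,  where D(n) = (r+n)(r+n-1) + (11/6)(r+n) + (-1).
  a_n = [2 a_{n-1} + 1 a_{n-2}] / D(n).
Since the indicial polynomial factors as (r - r_1)(r - r_2), D(n) = (r_1 + n - r_1)(r_1 + n - r_2) = n(n + 13/6).
Evaluating step by step (a_0 = 1):
  n = 1: D(1) = 1(1 + 13/6) = 19/6; numerator = 2(1) = 2; a_1 = (2)/(19/6) = 12/19
  n = 2: D(2) = 2(2 + 13/6) = 25/3; numerator = 2(12/19) + 1(1) = 43/19; a_2 = (43/19)/(25/3) = 129/475
  n = 3: D(3) = 3(3 + 13/6) = 31/2; numerator = 2(129/475) + 1(12/19) = 558/475; a_3 = (558/475)/(31/2) = 36/475
  n = 4: D(4) = 4(4 + 13/6) = 74/3; numerator = 2(36/475) + 1(129/475) = 201/475; a_4 = (201/475)/(74/3) = 603/35150
  n = 5: D(5) = 5(5 + 13/6) = 215/6; numerator = 2(603/35150) + 1(36/475) = 387/3515; a_5 = (387/3515)/(215/6) = 54/17575

r = 2/3; a_0 = 1; a_1 = 12/19; a_2 = 129/475; a_3 = 36/475; a_4 = 603/35150; a_5 = 54/17575


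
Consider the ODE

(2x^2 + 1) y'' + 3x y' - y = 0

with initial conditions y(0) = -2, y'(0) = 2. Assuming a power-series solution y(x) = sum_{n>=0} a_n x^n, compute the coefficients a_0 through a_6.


Ansatz: y(x) = sum_{n>=0} a_n x^n, so y'(x) = sum_{n>=1} n a_n x^(n-1) and y''(x) = sum_{n>=2} n(n-1) a_n x^(n-2).
Substitute into P(x) y'' + Q(x) y' + R(x) y = 0 with P(x) = 2x^2 + 1, Q(x) = 3x, R(x) = -1, and match powers of x.
Initial conditions: a_0 = -2, a_1 = 2.
Setting the coefficient of each power of x to zero and solving order by order (substituting the coefficients already found):
  x^0: 2 a_2 - a_0 = 0  ->  2 a_2 = a_0 = -2  ->  a_2 = -1
  x^1: 6 a_3 + 2 a_1 = 0  ->  6 a_3 = -2 a_1 = -4  ->  a_3 = -2/3
  x^2: 12 a_4 + 9 a_2 = 0  ->  12 a_4 = -9 a_2 = 9  ->  a_4 = 3/4
  x^3: 20 a_5 + 20 a_3 = 0  ->  20 a_5 = -20 a_3 = 40/3  ->  a_5 = 2/3
  x^4: 30 a_6 + 35 a_4 = 0  ->  30 a_6 = -35 a_4 = -105/4  ->  a_6 = -7/8
Truncated series: y(x) = -2 + 2 x - x^2 - (2/3) x^3 + (3/4) x^4 + (2/3) x^5 - (7/8) x^6 + O(x^7).

a_0 = -2; a_1 = 2; a_2 = -1; a_3 = -2/3; a_4 = 3/4; a_5 = 2/3; a_6 = -7/8


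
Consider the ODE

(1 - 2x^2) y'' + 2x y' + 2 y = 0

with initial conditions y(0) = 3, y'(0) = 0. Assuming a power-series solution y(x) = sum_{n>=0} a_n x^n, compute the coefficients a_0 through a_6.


Ansatz: y(x) = sum_{n>=0} a_n x^n, so y'(x) = sum_{n>=1} n a_n x^(n-1) and y''(x) = sum_{n>=2} n(n-1) a_n x^(n-2).
Substitute into P(x) y'' + Q(x) y' + R(x) y = 0 with P(x) = 1 - 2x^2, Q(x) = 2x, R(x) = 2, and match powers of x.
Initial conditions: a_0 = 3, a_1 = 0.
Setting the coefficient of each power of x to zero and solving order by order (substituting the coefficients already found):
  x^0: 2 a_2 + 2 a_0 = 0  ->  2 a_2 = -2 a_0 = -6  ->  a_2 = -3
  x^1: 6 a_3 + 4 a_1 = 0  ->  6 a_3 = -4 a_1 = 0  ->  a_3 = 0
  x^2: 12 a_4 + 2 a_2 = 0  ->  12 a_4 = -2 a_2 = 6  ->  a_4 = 1/2
  x^3: 20 a_5 - 4 a_3 = 0  ->  20 a_5 = 4 a_3 = 0  ->  a_5 = 0
  x^4: 30 a_6 - 14 a_4 = 0  ->  30 a_6 = 14 a_4 = 7  ->  a_6 = 7/30
Truncated series: y(x) = 3 - 3 x^2 + (1/2) x^4 + (7/30) x^6 + O(x^7).

a_0 = 3; a_1 = 0; a_2 = -3; a_3 = 0; a_4 = 1/2; a_5 = 0; a_6 = 7/30


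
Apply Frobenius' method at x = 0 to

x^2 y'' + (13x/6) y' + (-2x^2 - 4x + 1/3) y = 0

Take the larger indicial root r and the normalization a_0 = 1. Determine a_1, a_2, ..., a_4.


Write in Frobenius form y'' + (p(x)/x) y' + (q(x)/x^2) y = 0:
  p(x) = 13/6,  q(x) = -2x^2 - 4x + 1/3.
Indicial equation: r(r-1) + (13/6) r + (1/3) = 0 -> roots r_1 = -1/2, r_2 = -2/3.
Take r = r_1 = -1/2. Let y(x) = x^r sum_{n>=0} a_n x^n with a_0 = 1.
Substitute y = x^r sum a_n x^n and match x^{r+n}. The recurrence is
  D(n) a_n - 4 a_{n-1} - 2 a_{n-2} = 0,  where D(n) = (r+n)(r+n-1) + (13/6)(r+n) + (1/3).
  a_n = [4 a_{n-1} + 2 a_{n-2}] / D(n).
Since the indicial polynomial factors as (r - r_1)(r - r_2), D(n) = (r_1 + n - r_1)(r_1 + n - r_2) = n(n + 1/6).
Evaluating step by step (a_0 = 1):
  n = 1: D(1) = 1(1 + 1/6) = 7/6; numerator = 4(1) = 4; a_1 = (4)/(7/6) = 24/7
  n = 2: D(2) = 2(2 + 1/6) = 13/3; numerator = 4(24/7) + 2(1) = 110/7; a_2 = (110/7)/(13/3) = 330/91
  n = 3: D(3) = 3(3 + 1/6) = 19/2; numerator = 4(330/91) + 2(24/7) = 1944/91; a_3 = (1944/91)/(19/2) = 3888/1729
  n = 4: D(4) = 4(4 + 1/6) = 50/3; numerator = 4(3888/1729) + 2(330/91) = 28092/1729; a_4 = (28092/1729)/(50/3) = 42138/43225

r = -1/2; a_0 = 1; a_1 = 24/7; a_2 = 330/91; a_3 = 3888/1729; a_4 = 42138/43225


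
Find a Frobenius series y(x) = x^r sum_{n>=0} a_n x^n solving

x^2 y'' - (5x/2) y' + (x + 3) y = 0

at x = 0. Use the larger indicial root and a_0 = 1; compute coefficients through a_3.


Write in Frobenius form y'' + (p(x)/x) y' + (q(x)/x^2) y = 0:
  p(x) = -5/2,  q(x) = x + 3.
Indicial equation: r(r-1) + (-5/2) r + (3) = 0 -> roots r_1 = 2, r_2 = 3/2.
Take r = r_1 = 2. Let y(x) = x^r sum_{n>=0} a_n x^n with a_0 = 1.
Substitute y = x^r sum a_n x^n and match x^{r+n}. The recurrence is
  D(n) a_n + 1 a_{n-1} = 0,  where D(n) = (r+n)(r+n-1) + (-5/2)(r+n) + (3).
  a_n = -1 / D(n) * a_{n-1}.
Since the indicial polynomial factors as (r - r_1)(r - r_2), D(n) = (r_1 + n - r_1)(r_1 + n - r_2) = n(n + 1/2).
Evaluating step by step (a_0 = 1):
  n = 1: D(1) = 1(1 + 1/2) = 3/2; numerator = -1(1) = -1; a_1 = (-1)/(3/2) = -2/3
  n = 2: D(2) = 2(2 + 1/2) = 5; numerator = -1(-2/3) = 2/3; a_2 = (2/3)/(5) = 2/15
  n = 3: D(3) = 3(3 + 1/2) = 21/2; numerator = -1(2/15) = -2/15; a_3 = (-2/15)/(21/2) = -4/315

r = 2; a_0 = 1; a_1 = -2/3; a_2 = 2/15; a_3 = -4/315


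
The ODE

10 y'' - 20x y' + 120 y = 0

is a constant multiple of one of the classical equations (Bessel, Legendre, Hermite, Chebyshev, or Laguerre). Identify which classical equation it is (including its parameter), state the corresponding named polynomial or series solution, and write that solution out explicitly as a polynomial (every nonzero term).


All three coefficients share the factor 10; dividing through by 10 gives  y'' - 2x y' + 12 y = 0.
This matches the Hermite equation y'' - 2x y' + 2n y = 0 with 2n = 12, so n = 6; the polynomial solution is H_6(x).
With y = sum_k a_k x^k, matching x^k gives (k+2)(k+1) a_{k+2} = 2(k - n) a_k = 2(k - 6) a_k. The right side vanishes at k = 6, so the series with the parity of 6 terminates at degree 6.
Standard normalization: leading coefficient of H_n is 2^n, so a_6 = 2^6 = 64. Work downward with a_k = (k+1)(k+2) a_{k+2} / (2(k - n)):
  a_4 = (5)(6)(64) / (2(4 - 6)) = 1920/(-4) = -480
  a_2 = (3)(4)(-480) / (2(2 - 6)) = -5760/(-8) = 720
  a_0 = (1)(2)(720) / (2(0 - 6)) = 1440/(-12) = -120
Hence H_6(x) = 64 x^6 - 480 x^4 + 720 x^2 - 120.

H_6(x); series = 64 x^6 - 480 x^4 + 720 x^2 - 120


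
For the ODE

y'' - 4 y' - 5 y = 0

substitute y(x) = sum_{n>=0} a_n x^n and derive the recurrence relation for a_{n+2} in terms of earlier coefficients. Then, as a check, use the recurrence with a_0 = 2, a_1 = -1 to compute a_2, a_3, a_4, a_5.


Substitute y = sum_n a_n x^n.
y''(x) has coefficient (n+2)(n+1) a_{n+2} at x^n;
-4 y'(x) has coefficient -4 (n+1) a_{n+1} at x^n;
-5 y(x) has coefficient -5 a_n at x^n.
Matching x^n: (n+2)(n+1) a_{n+2} - 4 (n+1) a_{n+1} - 5 a_n = 0.
Thus a_{n+2} = [4 (n+1) a_{n+1} + 5 a_n] / ((n+1)(n+2)).

Check with a_0 = 2, a_1 = -1 (apply the recurrence for n = 0, 1, 2, 3): a_0 = 2, a_1 = -1, a_2 = 3, a_3 = 19/6, a_4 = 53/12, a_5 = 173/40.

a_(n+2) = [4 (n+1) a_(n+1) + 5 a_n] / ((n+1)(n+2)); check: a_0 = 2, a_1 = -1, a_2 = 3, a_3 = 19/6, a_4 = 53/12, a_5 = 173/40


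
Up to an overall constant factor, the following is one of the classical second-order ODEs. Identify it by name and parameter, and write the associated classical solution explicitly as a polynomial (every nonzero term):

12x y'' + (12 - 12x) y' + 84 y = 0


All three coefficients share the factor 12; dividing through by 12 gives  x y'' + (1 - x) y' + 7 y = 0.
This matches the Laguerre equation x y'' + (1 - x) y' + n y = 0 with n = 7; the polynomial solution is L_7(x).
With y = sum_k a_k x^k, matching x^k gives (k+1)k a_{k+1} + (k+1) a_{k+1} - k a_k + n a_k = 0, i.e. (k+1)^2 a_{k+1} = (k - n) a_k = (k - 7) a_k. The right side vanishes at k = 7, so the series terminates at degree 7.
Standard normalization L_n(0) = 1 gives a_0 = 1. Work upward with a_{k+1} = (k - 7) a_k / (k+1)^2:
  a_1 = (0 - 7)(1) / 1^2 = -7/1 = -7
  a_2 = (1 - 7)(-7) / 2^2 = 42/4 = 21/2
  a_3 = (2 - 7)(21/2) / 3^2 = (-105/2)/9 = -35/6
  a_4 = (3 - 7)(-35/6) / 4^2 = (70/3)/16 = 35/24
  a_5 = (4 - 7)(35/24) / 5^2 = (-35/8)/25 = -7/40
  a_6 = (5 - 7)(-7/40) / 6^2 = (7/20)/36 = 7/720
  a_7 = (6 - 7)(7/720) / 7^2 = (-7/720)/49 = -1/5040
Hence L_7(x) = -x^7/5040 + 7 x^6/720 - 7 x^5/40 + 35 x^4/24 - 35 x^3/6 + 21 x^2/2 - 7 x + 1.

L_7(x); series = -x^7/5040 + 7 x^6/720 - 7 x^5/40 + 35 x^4/24 - 35 x^3/6 + 21 x^2/2 - 7 x + 1


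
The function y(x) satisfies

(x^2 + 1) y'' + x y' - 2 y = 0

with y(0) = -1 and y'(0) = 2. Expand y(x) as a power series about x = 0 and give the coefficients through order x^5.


Ansatz: y(x) = sum_{n>=0} a_n x^n, so y'(x) = sum_{n>=1} n a_n x^(n-1) and y''(x) = sum_{n>=2} n(n-1) a_n x^(n-2).
Substitute into P(x) y'' + Q(x) y' + R(x) y = 0 with P(x) = x^2 + 1, Q(x) = x, R(x) = -2, and match powers of x.
Initial conditions: a_0 = -1, a_1 = 2.
Setting the coefficient of each power of x to zero and solving order by order (substituting the coefficients already found):
  x^0: 2 a_2 - 2 a_0 = 0  ->  2 a_2 = 2 a_0 = -2  ->  a_2 = -1
  x^1: 6 a_3 - a_1 = 0  ->  6 a_3 = a_1 = 2  ->  a_3 = 1/3
  x^2: 12 a_4 + 2 a_2 = 0  ->  12 a_4 = -2 a_2 = 2  ->  a_4 = 1/6
  x^3: 20 a_5 + 7 a_3 = 0  ->  20 a_5 = -7 a_3 = -7/3  ->  a_5 = -7/60
Truncated series: y(x) = -1 + 2 x - x^2 + (1/3) x^3 + (1/6) x^4 - (7/60) x^5 + O(x^6).

a_0 = -1; a_1 = 2; a_2 = -1; a_3 = 1/3; a_4 = 1/6; a_5 = -7/60


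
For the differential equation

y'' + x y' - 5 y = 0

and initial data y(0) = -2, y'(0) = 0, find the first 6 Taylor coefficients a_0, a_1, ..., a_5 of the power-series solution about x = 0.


Ansatz: y(x) = sum_{n>=0} a_n x^n, so y'(x) = sum_{n>=1} n a_n x^(n-1) and y''(x) = sum_{n>=2} n(n-1) a_n x^(n-2).
Substitute into P(x) y'' + Q(x) y' + R(x) y = 0 with P(x) = 1, Q(x) = x, R(x) = -5, and match powers of x.
Initial conditions: a_0 = -2, a_1 = 0.
Setting the coefficient of each power of x to zero and solving order by order (substituting the coefficients already found):
  x^0: 2 a_2 - 5 a_0 = 0  ->  2 a_2 = 5 a_0 = -10  ->  a_2 = -5
  x^1: 6 a_3 - 4 a_1 = 0  ->  6 a_3 = 4 a_1 = 0  ->  a_3 = 0
  x^2: 12 a_4 - 3 a_2 = 0  ->  12 a_4 = 3 a_2 = -15  ->  a_4 = -5/4
  x^3: 20 a_5 - 2 a_3 = 0  ->  20 a_5 = 2 a_3 = 0  ->  a_5 = 0
Truncated series: y(x) = -2 - 5 x^2 - (5/4) x^4 + O(x^6).

a_0 = -2; a_1 = 0; a_2 = -5; a_3 = 0; a_4 = -5/4; a_5 = 0


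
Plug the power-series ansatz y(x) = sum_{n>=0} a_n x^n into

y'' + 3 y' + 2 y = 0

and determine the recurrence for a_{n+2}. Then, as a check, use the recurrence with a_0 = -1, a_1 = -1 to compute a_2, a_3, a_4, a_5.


Substitute y = sum_n a_n x^n.
y''(x) has coefficient (n+2)(n+1) a_{n+2} at x^n;
3 y'(x) has coefficient 3 (n+1) a_{n+1} at x^n;
2 y(x) has coefficient 2 a_n at x^n.
Matching x^n: (n+2)(n+1) a_{n+2} + 3 (n+1) a_{n+1} + 2 a_n = 0.
Thus a_{n+2} = [-3 (n+1) a_{n+1} - 2 a_n] / ((n+1)(n+2)).

Check with a_0 = -1, a_1 = -1 (apply the recurrence for n = 0, 1, 2, 3): a_0 = -1, a_1 = -1, a_2 = 5/2, a_3 = -13/6, a_4 = 29/24, a_5 = -61/120.

a_(n+2) = [-3 (n+1) a_(n+1) - 2 a_n] / ((n+1)(n+2)); check: a_0 = -1, a_1 = -1, a_2 = 5/2, a_3 = -13/6, a_4 = 29/24, a_5 = -61/120


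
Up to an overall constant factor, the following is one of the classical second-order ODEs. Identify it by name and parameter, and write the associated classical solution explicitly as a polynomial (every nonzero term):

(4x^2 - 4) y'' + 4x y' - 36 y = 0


All three coefficients share the factor -4; dividing through by -4 gives  (1 - x^2) y'' - x y' + 9 y = 0.
This matches the Chebyshev equation (1 - x^2) y'' - x y' + n^2 y = 0 (note the -x y' term, not -2x y') with n^2 = 9, so n = 3; the polynomial solution is T_3(x).
With y = sum_k a_k x^k, matching x^k gives (k+2)(k+1) a_{k+2} = (k^2 - n^2) a_k = (k - 3)(k + 3) a_k. The right side vanishes at k = 3, so the series with the parity of 3 terminates at degree 3.
Standard normalization: leading coefficient of T_n is 2^(n-1), so a_3 = 2^2 = 4. Work downward with a_k = (k+1)(k+2) a_{k+2} / ((k - 3)(k + 3)):
  a_1 = (2)(3)(4) / ((1 - 3)(1 + 3)) = 24/(-8) = -3
Hence T_3(x) = 4 x^3 - 3 x.

T_3(x); series = 4 x^3 - 3 x


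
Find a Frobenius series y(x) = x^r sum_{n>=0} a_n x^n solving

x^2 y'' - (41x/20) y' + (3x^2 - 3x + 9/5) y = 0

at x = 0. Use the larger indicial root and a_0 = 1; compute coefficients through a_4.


Write in Frobenius form y'' + (p(x)/x) y' + (q(x)/x^2) y = 0:
  p(x) = -41/20,  q(x) = 3x^2 - 3x + 9/5.
Indicial equation: r(r-1) + (-41/20) r + (9/5) = 0 -> roots r_1 = 9/4, r_2 = 4/5.
Take r = r_1 = 9/4. Let y(x) = x^r sum_{n>=0} a_n x^n with a_0 = 1.
Substitute y = x^r sum a_n x^n and match x^{r+n}. The recurrence is
  D(n) a_n - 3 a_{n-1} + 3 a_{n-2} = 0,  where D(n) = (r+n)(r+n-1) + (-41/20)(r+n) + (9/5).
  a_n = [3 a_{n-1} - 3 a_{n-2}] / D(n).
Since the indicial polynomial factors as (r - r_1)(r - r_2), D(n) = (r_1 + n - r_1)(r_1 + n - r_2) = n(n + 29/20).
Evaluating step by step (a_0 = 1):
  n = 1: D(1) = 1(1 + 29/20) = 49/20; numerator = 3(1) = 3; a_1 = (3)/(49/20) = 60/49
  n = 2: D(2) = 2(2 + 29/20) = 69/10; numerator = 3(60/49) - 3(1) = 33/49; a_2 = (33/49)/(69/10) = 110/1127
  n = 3: D(3) = 3(3 + 29/20) = 267/20; numerator = 3(110/1127) - 3(60/49) = -3810/1127; a_3 = (-3810/1127)/(267/20) = -25400/100303
  n = 4: D(4) = 4(4 + 29/20) = 109/5; numerator = 3(-25400/100303) - 3(110/1127) = -4590/4361; a_4 = (-4590/4361)/(109/5) = -22950/475349

r = 9/4; a_0 = 1; a_1 = 60/49; a_2 = 110/1127; a_3 = -25400/100303; a_4 = -22950/475349


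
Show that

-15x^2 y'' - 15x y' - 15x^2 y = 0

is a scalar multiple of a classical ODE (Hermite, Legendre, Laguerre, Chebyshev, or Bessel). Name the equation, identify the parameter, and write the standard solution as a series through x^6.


All three coefficients share the factor -15; dividing through by -15 gives  x^2 y'' + x y' + x^2 y = 0.
This matches the Bessel equation x^2 y'' + x y' + (x^2 - nu^2) y = 0 with nu^2 = 0, so nu = 0; the solution bounded at x = 0 is J_0(x).
Frobenius at x = 0: indicial roots ±nu; for r = nu the recurrence k(k + 2nu) c_k = -c_{k-2} gives the standard series J_nu(x) = sum_{k>=0} (-1)^k / (k! (k+nu)!) (x/2)^(2k+nu). Evaluate the first 4 terms:
  k = 0: (-1)^0 / (0! * 0! * 2^0) x^0 = 1/(1*1*1) x^0 = (1) x^0
  k = 1: (-1)^1 / (1! * 1! * 2^2) x^2 = -1/(1*1*4) x^2 = (-1/4) x^2
  k = 2: (-1)^2 / (2! * 2! * 2^4) x^4 = 1/(2*2*16) x^4 = (1/64) x^4
  k = 3: (-1)^3 / (3! * 3! * 2^6) x^6 = -1/(6*6*64) x^6 = (-1/2304) x^6
Hence J_0(x) = -x^6/2304 + x^4/64 - x^2/4 + 1 + ....

J_0(x); series = -x^6/2304 + x^4/64 - x^2/4 + 1
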